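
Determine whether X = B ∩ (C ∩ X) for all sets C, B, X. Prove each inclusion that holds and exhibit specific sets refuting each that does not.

(⟹) This inclusion fails. Take C = ∅, B = ∅, X = {1}; then 1 ∈ X but 1 ∉ B ∩ (C ∩ X).

(⟸) Let x ∈ B ∩ (C ∩ X). Then x ∈ C ∩ B ∩ X, from which x ∈ X.

Only the reverse inclusion holds.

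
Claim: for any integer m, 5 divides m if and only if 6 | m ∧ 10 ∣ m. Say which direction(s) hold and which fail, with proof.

(⇒) This fails: take m = 5. Certainly 5 ∣ 5, but 6 ∤ 5.

(⇐) Suppose 6 ∣ m and 10 ∣ m. Any common multiple of 6 and 10 is a multiple of their lcm; here lcm(6, 10) = 6·10/gcd(6, 10) = 60/2 = 30, so 30 ∣ m. Since 5 ∣ 30, it follows that 5 ∣ m.

Only the converse holds.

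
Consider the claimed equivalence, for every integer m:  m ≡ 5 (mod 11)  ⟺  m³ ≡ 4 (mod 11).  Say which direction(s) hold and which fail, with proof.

Equivalent; both directions hold.

(→) Suppose m ≡ 5 (mod 11). Write m = 11j + 5. Then (11j + 5)³ = 1331j³ + 1815j² + 825j + 125 = 11(121j³ + 165j² + 75j + 11) + 4, so m³ ≡ 4 (mod 11).

(←) Conversely, suppose m³ ≡ 4 (mod 11). The only residue r in {0, …, 10} with r³ ≡ 4 (mod 11) is r = 5, so m ≡ 5 (mod 11).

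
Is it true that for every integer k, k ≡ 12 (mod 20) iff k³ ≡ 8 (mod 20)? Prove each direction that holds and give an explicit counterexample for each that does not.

(⟹) Suppose k ≡ 12 (mod 20). Write k = 20j + 12. Then (20j + 12)³ = 8000j³ + 14400j² + 8640j + 1728 = 20(400j³ + 720j² + 432j + 86) + 8, so k³ ≡ 8 (mod 20).

(⟸) This fails: take k = 2. Then 2³ = 8 ≡ 8 (mod 20), yet 2 ≡ 2 (mod 20), not 12.

Not equivalent: only (⇒) holds.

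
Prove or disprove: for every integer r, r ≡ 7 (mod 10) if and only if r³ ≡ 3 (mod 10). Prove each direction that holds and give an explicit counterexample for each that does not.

Both directions hold; the statement is true.

(⟹) Suppose r ≡ 7 (mod 10). Write r = 10j + 7. Then (10j + 7)³ = 1000j³ + 2100j² + 1470j + 343 = 10(100j³ + 210j² + 147j + 34) + 3, so r³ ≡ 3 (mod 10).

(⟸) For the converse, argue contrapositively. If r ≢ 7 (mod 10), then r is congruent to one of 0, 1, 2, 3, 4, 5, 6, 8, 9 modulo 10, and these give r³ ≡ 0, 1, 8, 7, 4, 5, 6, 2, 9 respectively — never 3.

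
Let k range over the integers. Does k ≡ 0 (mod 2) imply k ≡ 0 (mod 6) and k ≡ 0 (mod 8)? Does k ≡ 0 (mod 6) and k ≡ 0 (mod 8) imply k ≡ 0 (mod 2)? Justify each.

Not equivalent: only (⇐) holds.

(→) This fails: k = 2 gives 2 ≡ 0 (mod 2) but 2 ≡ 2 (mod 6), so the conjunction on the right does not hold.

(←) Conversely, if k ≡ 0 (mod 6) and k ≡ 0 (mod 8), then by the Chinese remainder theorem k ≡ 0 (mod 24). Since 0 ≡ 0 (mod 2) and 2 ∣ 24, we get k ≡ 0 (mod 2).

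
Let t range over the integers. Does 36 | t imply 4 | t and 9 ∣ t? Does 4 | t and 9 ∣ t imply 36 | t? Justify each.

Equivalent; both directions hold.

[⇒] If 36 ∣ t, write t = 36q. Since 36 = 9·4, t = 4·(9q), so 4 ∣ t; and since 36 = 4·9, t = 9·(4q), so 9 ∣ t.

[⇐] Suppose 4 ∣ t and 9 ∣ t. Any common multiple of 4 and 9 is a multiple of their lcm; here gcd(4, 9) = 1, so lcm(4, 9) = 4·9 = 36, so 36 ∣ t.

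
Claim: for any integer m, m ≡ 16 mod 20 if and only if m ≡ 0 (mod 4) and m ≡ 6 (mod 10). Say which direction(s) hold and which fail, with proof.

Both implications hold.

Forward direction. Suppose m ≡ 16 (mod 20); write m = 20j + 16. Since 4 ∣ 20, reducing mod 4 gives m ≡ 16 ≡ 0 (mod 4); since 10 ∣ 20, reducing mod 10 gives m ≡ 16 ≡ 6 (mod 10).

Converse. If m ≡ 0 (mod 4) and m ≡ 6 (mod 10), then by the Chinese remainder theorem m ≡ 16 (mod 20). This is exactly m ≡ 16 (mod 20).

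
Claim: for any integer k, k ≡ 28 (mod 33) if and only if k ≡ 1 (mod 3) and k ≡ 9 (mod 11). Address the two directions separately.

(→) This fails: k = 28 gives 28 ≡ 28 (mod 33) but 28 ≡ 6 (mod 11), so the conjunction on the right does not hold.

(←) This fails: k = 31 satisfies both congruences on the right (31 ≡ 1 mod 3 and 31 ≡ 9 mod 11) yet 31 ≡ 31 (mod 33), not 28.

Both directions fail.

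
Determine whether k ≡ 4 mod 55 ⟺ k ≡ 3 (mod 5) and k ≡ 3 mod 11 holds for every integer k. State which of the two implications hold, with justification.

(⇒) This fails: k = 4 gives 4 ≡ 4 (mod 55) but 4 ≡ 4 (mod 5), so the conjunction on the right does not hold.

(⇐) This fails: k = 3 satisfies both congruences on the right (3 ≡ 3 mod 5 and 3 ≡ 3 mod 11) yet 3 ≡ 3 (mod 55), not 4.

Neither direction holds.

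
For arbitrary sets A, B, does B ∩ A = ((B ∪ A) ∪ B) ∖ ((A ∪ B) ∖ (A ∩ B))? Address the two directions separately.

(⟸) Let x ∈ ((B ∪ A) ∪ B) ∖ ((A ∪ B) ∖ (A ∩ B)). Then x ∈ A ∩ B, from which x ∈ B ∩ A.

(⟹) Let x ∈ B ∩ A. Then x ∈ A ∩ B, from which x ∈ ((B ∪ A) ∪ B) ∖ ((A ∪ B) ∖ (A ∩ B)).

Both inclusions hold; the sets are equal.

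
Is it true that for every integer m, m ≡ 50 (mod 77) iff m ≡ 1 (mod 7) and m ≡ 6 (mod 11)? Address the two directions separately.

Both directions hold.

(→) Suppose m ≡ 50 (mod 77); write m = 77j + 50. Since 7 ∣ 77, reducing mod 7 gives m ≡ 50 ≡ 1 (mod 7); since 11 ∣ 77, reducing mod 11 gives m ≡ 50 ≡ 6 (mod 11).

(←) Conversely, if m ≡ 1 (mod 7) and m ≡ 6 (mod 11), then by the Chinese remainder theorem m ≡ 50 (mod 77). This is exactly m ≡ 50 (mod 77).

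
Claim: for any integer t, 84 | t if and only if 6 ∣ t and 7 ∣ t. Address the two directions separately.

[⇒] If 84 ∣ t, write t = 84q. Since 84 = 14·6, t = 6·(14q), so 6 ∣ t; and since 84 = 12·7, t = 7·(12q), so 7 ∣ t.

[⇐] This fails: take t = 42. Both 6 ∣ 42 and 7 ∣ 42, yet 42 is not a multiple of 84 (since 42 = 0·84 + 42), so 84 ∤ 42.

Only the forward implication holds.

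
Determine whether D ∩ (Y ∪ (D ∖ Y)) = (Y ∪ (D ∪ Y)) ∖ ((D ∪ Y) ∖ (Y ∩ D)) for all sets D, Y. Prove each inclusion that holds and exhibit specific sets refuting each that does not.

Forward inclusion. This inclusion fails. Take D = {1}, Y = ∅; then 1 ∈ D ∩ (Y ∪ (D ∖ Y)) but 1 ∉ (Y ∪ (D ∪ Y)) ∖ ((D ∪ Y) ∖ (Y ∩ D)).

Reverse inclusion. Let x ∈ (Y ∪ (D ∪ Y)) ∖ ((D ∪ Y) ∖ (Y ∩ D)). Then x ∈ D ∩ Y, from which x ∈ D ∩ (Y ∪ (D ∖ Y)).

(⊆) fails; (⊇) holds.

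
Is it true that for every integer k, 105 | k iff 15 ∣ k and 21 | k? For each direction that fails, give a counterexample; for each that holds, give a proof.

Equivalent; both directions hold.

(⇒) If 105 ∣ k, write k = 105q. Since 105 = 7·15, k = 15·(7q), so 15 ∣ k; and since 105 = 5·21, k = 21·(5q), so 21 ∣ k.

(⇐) Suppose 15 ∣ k and 21 ∣ k. Any common multiple of 15 and 21 is a multiple of their lcm; here lcm(15, 21) = 15·21/gcd(15, 21) = 315/3 = 105, so 105 ∣ k.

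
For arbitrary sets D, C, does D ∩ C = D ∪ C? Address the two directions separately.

The sets are not equal: only the forward inclusion holds.

(⊆) Let x ∈ D ∩ C. Then x ∈ D ∩ C, from which x ∈ D ∪ C.

(⊇) This inclusion fails. Take D = {1}, C = ∅; then 1 ∈ D ∪ C but 1 ∉ D ∩ C.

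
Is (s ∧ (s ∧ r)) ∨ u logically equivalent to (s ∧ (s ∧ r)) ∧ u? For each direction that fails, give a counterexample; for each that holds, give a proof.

Not equivalent: only (⇐) holds.

(→) This fails. Under r = T, s = T, u = F, the left side is true but the right side is false.

(←) Assume the antecedent. If r is true, the antecedent forces (r = T, s = T, u = T), and (s ∧ (s ∧ r)) ∨ u holds there. If r is false, the antecedent cannot hold. Either way (s ∧ (s ∧ r)) ∨ u holds.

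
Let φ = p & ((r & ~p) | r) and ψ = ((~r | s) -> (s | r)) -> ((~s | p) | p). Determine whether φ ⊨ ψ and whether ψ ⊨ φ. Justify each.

(⇒) Assume the antecedent. If p is true, the consequent reduces to true regardless of the other variables. If p is false, the antecedent cannot hold. Either way the consequent holds.

(⇐) This fails. Under p = F, r = F, s = F, the left side is false but the right side is true.

Only the forward direction holds.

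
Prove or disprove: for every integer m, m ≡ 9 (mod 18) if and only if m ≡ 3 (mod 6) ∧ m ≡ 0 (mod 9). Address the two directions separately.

Equivalent; both directions hold.

(⇐) If m ≡ 3 (mod 6) and m ≡ 0 (mod 9), then by the Chinese remainder theorem m ≡ 9 (mod 18). This is exactly m ≡ 9 (mod 18).

(⇒) Suppose m ≡ 9 (mod 18); write m = 18j + 9. Since 6 ∣ 18, reducing mod 6 gives m ≡ 9 ≡ 3 (mod 6); since 9 ∣ 18, reducing mod 9 gives m ≡ 9 ≡ 0 (mod 9).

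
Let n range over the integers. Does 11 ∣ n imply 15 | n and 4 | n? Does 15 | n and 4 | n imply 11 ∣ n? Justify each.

(⇒) fails and (⇐) fails.

[⇒] This fails: take n = 11. Certainly 11 ∣ 11, but 15 ∤ 11.

[⇐] This fails: take n = 60. Both 15 ∣ 60 and 4 ∣ 60, yet 60 is not a multiple of 11 (since 60 = 5·11 + 5), so 11 ∤ 60.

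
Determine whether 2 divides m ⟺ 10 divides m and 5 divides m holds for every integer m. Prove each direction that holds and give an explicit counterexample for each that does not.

(⇒) This fails: take m = 2. Certainly 2 ∣ 2, but 10 ∤ 2.

(⇐) Suppose 10 ∣ m and 5 ∣ m. Any common multiple of 10 and 5 is a multiple of their lcm; here lcm(10, 5) = 10·5/gcd(10, 5) = 50/5 = 10, so 10 ∣ m. Since 2 ∣ 10, it follows that 2 ∣ m.

(⇒) fails; (⇐) holds.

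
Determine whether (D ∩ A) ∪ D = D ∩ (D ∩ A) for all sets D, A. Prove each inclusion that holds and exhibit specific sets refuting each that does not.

(⊆) This inclusion fails. Take D = {1}, A = ∅; then 1 ∈ (D ∩ A) ∪ D but 1 ∉ D ∩ (D ∩ A).

(⊇) Let x ∈ D ∩ (D ∩ A). Then x ∈ D ∩ A, from which x ∈ (D ∩ A) ∪ D.

(⊆) fails; (⊇) holds.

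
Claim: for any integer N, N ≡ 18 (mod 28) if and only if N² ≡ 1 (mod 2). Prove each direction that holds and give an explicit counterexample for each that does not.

(⇒) This fails: take N = 18. Then 18 ≡ 18 (mod 28), but 18² = 324 ≡ 0 (mod 2), not 1.

(⇐) This fails: take N = 1. Then 1² = 1 ≡ 1 (mod 2), yet 1 ≡ 1 (mod 28), not 18.

Neither direction holds.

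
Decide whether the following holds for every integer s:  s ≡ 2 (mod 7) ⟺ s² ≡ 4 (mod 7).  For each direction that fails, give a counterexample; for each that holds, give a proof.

(⇒) holds; (⇐) fails.

(→) Suppose s ≡ 2 (mod 7). Write s = 7j + 2. Then (7j + 2)² = 49j² + 28j + 4 = 7(7j² + 4j) + 4, so s² ≡ 4 (mod 7).

(←) This fails: take s = 5. Then 5² = 25 ≡ 4 (mod 7), yet 5 ≡ 5 (mod 7), not 2.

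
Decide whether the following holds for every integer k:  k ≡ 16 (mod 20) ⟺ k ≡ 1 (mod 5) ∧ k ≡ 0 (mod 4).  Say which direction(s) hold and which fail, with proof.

The biconditional holds.

(⇐) If k ≡ 1 (mod 5) and k ≡ 0 (mod 4), then by the Chinese remainder theorem k ≡ 16 (mod 20). This is exactly k ≡ 16 (mod 20).

(⇒) Suppose k ≡ 16 (mod 20); write k = 20j + 16. Since 5 ∣ 20, reducing mod 5 gives k ≡ 16 ≡ 1 (mod 5); since 4 ∣ 20, reducing mod 4 gives k ≡ 16 ≡ 0 (mod 4).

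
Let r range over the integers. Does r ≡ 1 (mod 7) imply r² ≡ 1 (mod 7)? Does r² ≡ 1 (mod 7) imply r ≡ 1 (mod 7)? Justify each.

Forward direction. Suppose r ≡ 1 (mod 7). Write r = 7j + 1. Then (7j + 1)² = 49j² + 14j + 1 = 7(7j² + 2j) + 1, so r² ≡ 1 (mod 7).

Converse. This fails: take r = 6. Then 6² = 36 ≡ 1 (mod 7), yet 6 ≡ 6 (mod 7), not 1.

(⇒) holds; (⇐) fails.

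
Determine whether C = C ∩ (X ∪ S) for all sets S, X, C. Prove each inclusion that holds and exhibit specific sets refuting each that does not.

Forward inclusion. This inclusion fails. Take S = ∅, X = ∅, C = {1}; then 1 ∈ C but 1 ∉ C ∩ (X ∪ S).

Reverse inclusion. Let x ∈ C ∩ (X ∪ S). Then either x ∈ S ∩ C and x ∉ X; or x ∈ X ∩ C and x ∉ S; or x ∈ S ∩ X ∩ C. In each case x ∈ C, so C ∩ (X ∪ S) ⊆ C.

The sets are not equal: only the reverse inclusion holds.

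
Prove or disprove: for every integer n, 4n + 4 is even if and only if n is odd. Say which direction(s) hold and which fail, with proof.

(⟹) This fails: take n = 2. Then 4n + 4 = 12, which is even, yet n = 2 is even, not odd.

(⟸) Suppose n is odd. Since 4 is even, 4n is even for every n, so 4n + 4 has the same parity as 4, which is even. Hence 4n + 4 is even.

Only the reverse direction holds.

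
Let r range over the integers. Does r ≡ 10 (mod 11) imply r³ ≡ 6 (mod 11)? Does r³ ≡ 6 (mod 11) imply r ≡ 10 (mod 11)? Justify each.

Forward direction. This fails: take r = 10. Then 10 ≡ 10 (mod 11), but 10³ = 1000 ≡ 10 (mod 11), not 6.

Converse. This fails: take r = 8. Then 8³ = 512 ≡ 6 (mod 11), yet 8 ≡ 8 (mod 11), not 10.

(⇒) fails and (⇐) fails.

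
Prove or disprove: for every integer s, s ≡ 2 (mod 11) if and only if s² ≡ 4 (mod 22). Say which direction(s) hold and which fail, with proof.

(⇒) fails and (⇐) fails.

(⟹) This fails: take s = 13. Then 13 ≡ 2 (mod 11), but 13² = 169 ≡ 15 (mod 22), not 4.

(⟸) This fails: take s = 20. Then 20² = 400 ≡ 4 (mod 22), yet 20 ≡ 9 (mod 11), not 2.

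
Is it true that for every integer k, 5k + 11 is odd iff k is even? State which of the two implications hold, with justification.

Converse. Suppose k is even; write k = 2j. Then 5k + 11 = 5·(2j) + 11 = 2·5j + 11, which is odd.

Forward direction. Suppose 5k + 11 is odd. Since 5 is odd, 5k and k have the same parity, so 5k + 11 ≡ k + 11 (mod 2). As 11 is odd, 5k + 11 is odd exactly when k is even. Thus k is even.

Equivalent; both directions hold.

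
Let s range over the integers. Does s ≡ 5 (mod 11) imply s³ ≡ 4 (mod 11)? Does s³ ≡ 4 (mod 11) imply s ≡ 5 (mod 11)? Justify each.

(⇒) Suppose s ≡ 5 (mod 11). Write s = 11j + 5. Then (11j + 5)³ = 1331j³ + 1815j² + 825j + 125 = 11(121j³ + 165j² + 75j + 11) + 4, so s³ ≡ 4 (mod 11).

(⇐) For the converse, argue contrapositively. If s ≢ 5 (mod 11), then s is congruent to one of 0, 1, 2, 3, 4, 6, 7, 8, 9, 10 modulo 11, and these give s³ ≡ 0, 1, 8, 5, 9, 7, 2, 6, 3, 10 respectively — never 4.

Equivalent; both directions hold.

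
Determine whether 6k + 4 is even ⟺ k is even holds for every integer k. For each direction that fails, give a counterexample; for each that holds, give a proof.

The forward direction fails; the converse holds.

[⇒] This fails: take k = 3. Then 6k + 4 = 22, which is even, yet k = 3 is odd, not even.

[⇐] Suppose k is even. Since 6 is even, 6k is even for every k, so 6k + 4 has the same parity as 4, which is even. Hence 6k + 4 is even.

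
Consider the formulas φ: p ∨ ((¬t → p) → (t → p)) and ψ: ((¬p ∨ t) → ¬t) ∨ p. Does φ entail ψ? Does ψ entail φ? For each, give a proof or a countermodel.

(→) Assume the antecedent. If t is true, the antecedent forces (t = T, p = T), and ((¬p ∨ t) → ¬t) ∨ p holds there. If t is false, ((¬p ∨ t) → ¬t) ∨ p reduces to true regardless of the other variables. Either way ((¬p ∨ t) → ¬t) ∨ p holds.

(←) Assume the antecedent. If t is true, the antecedent forces (t = T, p = T), and p ∨ ((¬t → p) → (t → p)) holds there. If t is false, p ∨ ((¬t → p) → (t → p)) reduces to true regardless of the other variables. Either way p ∨ ((¬t → p) → (t → p)) holds.

Both directions hold; the statement is true.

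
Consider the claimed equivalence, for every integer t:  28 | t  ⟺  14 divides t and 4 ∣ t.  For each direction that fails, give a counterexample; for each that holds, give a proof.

(⟸) Suppose 14 ∣ t and 4 ∣ t. Any common multiple of 14 and 4 is a multiple of their lcm; here lcm(14, 4) = 14·4/gcd(14, 4) = 56/2 = 28, so 28 ∣ t.

(⟹) If 28 ∣ t, write t = 28q. Since 28 = 2·14, t = 14·(2q), so 14 ∣ t; and since 28 = 7·4, t = 4·(7q), so 4 ∣ t.

Both directions hold; the statement is true.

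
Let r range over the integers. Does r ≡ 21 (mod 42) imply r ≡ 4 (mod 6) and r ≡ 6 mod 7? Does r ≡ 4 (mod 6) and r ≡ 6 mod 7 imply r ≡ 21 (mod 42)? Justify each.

(⇒) fails and (⇐) fails.

Forward direction. This fails: r = 21 gives 21 ≡ 21 (mod 42) but 21 ≡ 3 (mod 6), so the conjunction on the right does not hold.

Converse. This fails: r = 34 satisfies both congruences on the right (34 ≡ 4 mod 6 and 34 ≡ 6 mod 7) yet 34 ≡ 34 (mod 42), not 21.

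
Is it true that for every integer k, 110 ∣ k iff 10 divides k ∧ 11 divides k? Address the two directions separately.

Forward direction. If 110 ∣ k, write k = 110q. Since 110 = 11·10, k = 10·(11q), so 10 ∣ k; and since 110 = 10·11, k = 11·(10q), so 11 ∣ k.

Converse. Suppose 10 ∣ k and 11 ∣ k. Any common multiple of 10 and 11 is a multiple of their lcm; here gcd(10, 11) = 1, so lcm(10, 11) = 10·11 = 110, so 110 ∣ k.

Equivalent; both directions hold.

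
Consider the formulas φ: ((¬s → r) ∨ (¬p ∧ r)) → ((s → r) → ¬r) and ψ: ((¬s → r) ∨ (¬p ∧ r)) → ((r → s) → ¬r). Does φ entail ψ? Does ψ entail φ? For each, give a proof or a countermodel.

The forward direction holds; the converse fails.

Forward direction. Assume the antecedent. If s is true, the antecedent forces (s = T, p = F, r = F) or (s = T, p = T, r = F), and the consequent holds there. If s is false, the consequent reduces to true regardless of the other variables. Either way the consequent holds.

Converse. This fails. Under s = F, p = F, r = T, the left side is false but the right side is true.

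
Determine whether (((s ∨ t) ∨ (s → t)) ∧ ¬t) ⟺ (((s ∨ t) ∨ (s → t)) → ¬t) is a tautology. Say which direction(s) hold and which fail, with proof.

(⟹) Assume the antecedent. If s is true, the antecedent forces (s = T, t = F), and ((s ∨ t) ∨ (s → t)) → ¬t holds there. If s is false, the antecedent forces (s = F, t = F), and ((s ∨ t) ∨ (s → t)) → ¬t holds there. Either way ((s ∨ t) ∨ (s → t)) → ¬t holds.

(⟸) Assume the antecedent. If s is true, the antecedent forces (s = T, t = F), and ((s ∨ t) ∨ (s → t)) ∧ ¬t holds there. If s is false, the antecedent forces (s = F, t = F), and ((s ∨ t) ∨ (s → t)) ∧ ¬t holds there. Either way ((s ∨ t) ∨ (s → t)) ∧ ¬t holds.

Equivalent; both directions hold.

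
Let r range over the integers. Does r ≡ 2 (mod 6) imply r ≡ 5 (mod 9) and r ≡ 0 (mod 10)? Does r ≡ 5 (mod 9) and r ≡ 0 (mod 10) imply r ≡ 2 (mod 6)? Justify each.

(⇒) fails; (⇐) holds.

(⟹) This fails: r = 32 gives 32 ≡ 2 (mod 6) but 32 ≡ 2 (mod 10), so the conjunction on the right does not hold.

(⟸) Conversely, if r ≡ 5 (mod 9) and r ≡ 0 (mod 10), then by the Chinese remainder theorem r ≡ 50 (mod 90). Since 50 ≡ 2 (mod 6) and 6 ∣ 90, we get r ≡ 2 (mod 6).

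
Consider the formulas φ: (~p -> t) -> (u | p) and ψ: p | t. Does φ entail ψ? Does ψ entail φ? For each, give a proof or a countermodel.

Forward direction. This fails. Under u = F, t = F, p = F, the left side is true but the right side is false.

Converse. This fails. Under u = F, t = T, p = F, the left side is false but the right side is true.

Both directions fail.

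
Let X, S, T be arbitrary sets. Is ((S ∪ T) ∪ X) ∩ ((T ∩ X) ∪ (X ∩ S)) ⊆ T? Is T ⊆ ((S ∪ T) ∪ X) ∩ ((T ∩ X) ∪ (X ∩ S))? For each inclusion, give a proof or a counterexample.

(⊆) fails and (⊇) fails.

(⊆) This inclusion fails. Take X = {1}, S = {1}, T = ∅; then 1 ∈ ((S ∪ T) ∪ X) ∩ ((T ∩ X) ∪ (X ∩ S)) but 1 ∉ T.

(⊇) This inclusion fails. Take X = ∅, S = ∅, T = {1}; then 1 ∈ T but 1 ∉ ((S ∪ T) ∪ X) ∩ ((T ∩ X) ∪ (X ∩ S)).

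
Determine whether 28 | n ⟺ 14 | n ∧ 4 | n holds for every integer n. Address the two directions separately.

(⇐) Suppose 14 ∣ n and 4 ∣ n. Any common multiple of 14 and 4 is a multiple of their lcm; here lcm(14, 4) = 14·4/gcd(14, 4) = 56/2 = 28, so 28 ∣ n.

(⇒) If 28 ∣ n, write n = 28q. Since 28 = 2·14, n = 14·(2q), so 14 ∣ n; and since 28 = 7·4, n = 4·(7q), so 4 ∣ n.

The biconditional holds.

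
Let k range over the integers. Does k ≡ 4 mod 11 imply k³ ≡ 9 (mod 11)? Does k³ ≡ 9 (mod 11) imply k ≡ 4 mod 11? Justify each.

Equivalent; both directions hold.

(⟹) Suppose k ≡ 4 mod 11. Write k = 11j + 4. Then (11j + 4)³ = 1331j³ + 1452j² + 528j + 64 = 11(121j³ + 132j² + 48j + 5) + 9, so k³ ≡ 9 (mod 11).

(⟸) For the converse, argue contrapositively. If k ≢ 4 (mod 11), then k is congruent to one of 0, 1, 2, 3, 5, 6, 7, 8, 9, 10 modulo 11, and these give k³ ≡ 0, 1, 8, 5, 4, 7, 2, 6, 3, 10 respectively — never 9.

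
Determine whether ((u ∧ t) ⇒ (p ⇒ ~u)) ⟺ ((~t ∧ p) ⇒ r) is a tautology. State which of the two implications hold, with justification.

[⇒] This fails. Under r = F, t = F, u = F, p = T, the left side is true but the right side is false.

[⇐] This fails. Under r = F, t = T, u = T, p = T, the left side is false but the right side is true.

Neither direction holds.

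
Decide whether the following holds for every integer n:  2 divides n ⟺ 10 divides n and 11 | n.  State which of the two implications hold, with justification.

Not equivalent: only (⇐) holds.

(⇐) Suppose 10 ∣ n and 11 ∣ n. Any common multiple of 10 and 11 is a multiple of their lcm; here gcd(10, 11) = 1, so lcm(10, 11) = 10·11 = 110, so 110 ∣ n. Since 2 ∣ 110, it follows that 2 ∣ n.

(⇒) This fails: take n = 2. Certainly 2 ∣ 2, but 10 ∤ 2.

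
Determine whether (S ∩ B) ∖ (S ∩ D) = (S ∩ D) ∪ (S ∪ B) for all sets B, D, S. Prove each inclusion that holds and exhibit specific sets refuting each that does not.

The sets are not equal: only the forward inclusion holds.

(⊆) Let x ∈ (S ∩ B) ∖ (S ∩ D). Then x ∈ B ∩ S and x ∉ D, from which x ∈ (S ∩ D) ∪ (S ∪ B).

(⊇) This inclusion fails. Take B = {1}, D = ∅, S = ∅; then 1 ∈ (S ∩ D) ∪ (S ∪ B) but 1 ∉ (S ∩ B) ∖ (S ∩ D).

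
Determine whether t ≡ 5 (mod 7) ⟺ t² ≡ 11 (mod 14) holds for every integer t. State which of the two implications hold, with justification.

(⟹) This fails: take t = 12. Then 12 ≡ 5 (mod 7), but 12² = 144 ≡ 4 (mod 14), not 11.

(⟸) This fails: take t = 9. Then 9² = 81 ≡ 11 (mod 14), yet 9 ≡ 2 (mod 7), not 5.

Neither implication holds.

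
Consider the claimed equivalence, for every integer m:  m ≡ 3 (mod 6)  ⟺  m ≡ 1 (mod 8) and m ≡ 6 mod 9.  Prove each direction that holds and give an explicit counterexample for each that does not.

[⇐] If m ≡ 1 (mod 8) and m ≡ 6 (mod 9), then by the Chinese remainder theorem m ≡ 33 (mod 72). Since 33 ≡ 3 (mod 6) and 6 ∣ 72, we get m ≡ 3 (mod 6).

[⇒] This fails: m = 3 gives 3 ≡ 3 (mod 6) but 3 ≡ 3 (mod 8), so the conjunction on the right does not hold.

The forward direction fails; the converse holds.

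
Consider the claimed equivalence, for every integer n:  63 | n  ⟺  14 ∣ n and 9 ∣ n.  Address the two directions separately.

Only the converse holds.

[⇒] This fails: take n = 63. Certainly 63 ∣ 63, but 14 ∤ 63.

[⇐] Suppose 14 ∣ n and 9 ∣ n. Any common multiple of 14 and 9 is a multiple of their lcm; here gcd(14, 9) = 1, so lcm(14, 9) = 14·9 = 126, so 126 ∣ n. Since 63 ∣ 126, it follows that 63 ∣ n.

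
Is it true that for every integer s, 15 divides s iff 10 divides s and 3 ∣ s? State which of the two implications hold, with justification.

Not equivalent: only (⇐) holds.

[⇒] This fails: take s = 15. Certainly 15 ∣ 15, but 10 ∤ 15.

[⇐] Suppose 10 ∣ s and 3 ∣ s. Any common multiple of 10 and 3 is a multiple of their lcm; here gcd(10, 3) = 1, so lcm(10, 3) = 10·3 = 30, so 30 ∣ s. Since 15 ∣ 30, it follows that 15 ∣ s.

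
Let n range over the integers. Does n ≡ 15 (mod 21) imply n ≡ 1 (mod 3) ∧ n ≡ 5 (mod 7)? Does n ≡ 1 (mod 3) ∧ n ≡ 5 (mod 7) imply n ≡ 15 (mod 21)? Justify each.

[⇒] This fails: n = 15 gives 15 ≡ 15 (mod 21) but 15 ≡ 0 (mod 3), so the conjunction on the right does not hold.

[⇐] This fails: n = 19 satisfies both congruences on the right (19 ≡ 1 mod 3 and 19 ≡ 5 mod 7) yet 19 ≡ 19 (mod 21), not 15.

(⇒) fails and (⇐) fails.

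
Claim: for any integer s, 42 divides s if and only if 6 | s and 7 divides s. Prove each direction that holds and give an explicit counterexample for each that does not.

Both directions hold.

[⇒] If 42 ∣ s, write s = 42q. Since 42 = 7·6, s = 6·(7q), so 6 ∣ s; and since 42 = 6·7, s = 7·(6q), so 7 ∣ s.

[⇐] Suppose 6 ∣ s and 7 ∣ s. Any common multiple of 6 and 7 is a multiple of their lcm; here gcd(6, 7) = 1, so lcm(6, 7) = 6·7 = 42, so 42 ∣ s.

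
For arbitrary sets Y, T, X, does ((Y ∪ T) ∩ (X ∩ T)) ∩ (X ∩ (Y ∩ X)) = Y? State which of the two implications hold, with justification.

(⊆) holds; (⊇) fails.

(⊆) Let x ∈ ((Y ∪ T) ∩ (X ∩ T)) ∩ (X ∩ (Y ∩ X)). Then x ∈ Y ∩ T ∩ X, from which x ∈ Y.

(⊇) This inclusion fails. Take Y = {1}, T = ∅, X = ∅; then 1 ∈ Y but 1 ∉ ((Y ∪ T) ∩ (X ∩ T)) ∩ (X ∩ (Y ∩ X)).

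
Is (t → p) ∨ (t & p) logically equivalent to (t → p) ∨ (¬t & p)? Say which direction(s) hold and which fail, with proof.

Both implications hold.

Forward direction. Assume the antecedent. If t is true, the antecedent forces (t = T, p = T), and (t → p) ∨ (¬t & p) holds there. If t is false, (t → p) ∨ (¬t & p) reduces to true regardless of the other variables. Either way (t → p) ∨ (¬t & p) holds.

Converse. Assume the antecedent. If t is true, the antecedent forces (t = T, p = T), and (t → p) ∨ (t & p) holds there. If t is false, (t → p) ∨ (t & p) reduces to true regardless of the other variables. Either way (t → p) ∨ (t & p) holds.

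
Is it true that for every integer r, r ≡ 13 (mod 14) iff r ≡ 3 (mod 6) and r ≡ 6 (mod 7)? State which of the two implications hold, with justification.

(⟹) This fails: r = 41 gives 41 ≡ 13 (mod 14) but 41 ≡ 5 (mod 6), so the conjunction on the right does not hold.

(⟸) Conversely, if r ≡ 3 (mod 6) and r ≡ 6 (mod 7), then by the Chinese remainder theorem r ≡ 27 (mod 42). Since 27 ≡ 13 (mod 14) and 14 ∣ 42, we get r ≡ 13 (mod 14).

Not equivalent: only (⇐) holds.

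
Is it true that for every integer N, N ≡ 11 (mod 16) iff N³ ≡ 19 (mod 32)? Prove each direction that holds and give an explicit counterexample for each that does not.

Only the reverse direction holds.

Converse. The residues r modulo 32 with r³ ≡ 19 (mod 32) are exactly {11}, and each is ≡ 11 (mod 16).

Forward direction. This fails: take N = 27. Then 27 ≡ 11 (mod 16), but 27³ = 19683 ≡ 3 (mod 32), not 19.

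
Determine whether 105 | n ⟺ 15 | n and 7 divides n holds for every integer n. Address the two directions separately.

(⇐) Suppose 15 ∣ n and 7 ∣ n. Any common multiple of 15 and 7 is a multiple of their lcm; here gcd(15, 7) = 1, so lcm(15, 7) = 15·7 = 105, so 105 ∣ n.

(⇒) If 105 ∣ n, write n = 105q. Since 105 = 7·15, n = 15·(7q), so 15 ∣ n; and since 105 = 15·7, n = 7·(15q), so 7 ∣ n.

The biconditional holds.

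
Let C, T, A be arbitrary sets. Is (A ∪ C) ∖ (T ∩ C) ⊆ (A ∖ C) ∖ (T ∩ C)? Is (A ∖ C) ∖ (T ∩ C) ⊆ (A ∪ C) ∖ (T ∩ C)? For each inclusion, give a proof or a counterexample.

(⊆) fails; (⊇) holds.

(⟹) This inclusion fails. Take C = {1}, T = ∅, A = ∅; then 1 ∈ (A ∪ C) ∖ (T ∩ C) but 1 ∉ (A ∖ C) ∖ (T ∩ C).

(⟸) Let x ∈ (A ∖ C) ∖ (T ∩ C). Then either x ∈ A and x ∉ C, T; or x ∈ T ∩ A and x ∉ C. In each case x ∈ (A ∪ C) ∖ (T ∩ C), so (A ∖ C) ∖ (T ∩ C) ⊆ (A ∪ C) ∖ (T ∩ C).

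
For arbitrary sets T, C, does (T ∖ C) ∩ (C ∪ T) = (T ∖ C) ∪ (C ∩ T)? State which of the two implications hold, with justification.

(⊆) holds; (⊇) fails.

Reverse inclusion. This inclusion fails. Take T = {1}, C = {1}; then 1 ∈ (T ∖ C) ∪ (C ∩ T) but 1 ∉ (T ∖ C) ∩ (C ∪ T).

Forward inclusion. Let x ∈ (T ∖ C) ∩ (C ∪ T). Then x ∈ T and x ∉ C, from which x ∈ (T ∖ C) ∪ (C ∩ T).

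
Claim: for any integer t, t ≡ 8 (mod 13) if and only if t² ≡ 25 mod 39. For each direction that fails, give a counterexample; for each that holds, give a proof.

(→) This fails: take t = 21. Then 21 ≡ 8 (mod 13), but 21² = 441 ≡ 12 (mod 39), not 25.

(←) This fails: take t = 5. Then 5² = 25 ≡ 25 (mod 39), yet 5 ≡ 5 (mod 13), not 8.

Neither direction holds.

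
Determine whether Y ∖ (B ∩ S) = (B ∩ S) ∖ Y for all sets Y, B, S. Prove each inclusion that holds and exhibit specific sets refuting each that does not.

(⊆) This inclusion fails. Take Y = {1}, B = ∅, S = ∅; then 1 ∈ Y ∖ (B ∩ S) but 1 ∉ (B ∩ S) ∖ Y.

(⊇) This inclusion fails. Take Y = ∅, B = {1}, S = {1}; then 1 ∈ (B ∩ S) ∖ Y but 1 ∉ Y ∖ (B ∩ S).

Both inclusions fail.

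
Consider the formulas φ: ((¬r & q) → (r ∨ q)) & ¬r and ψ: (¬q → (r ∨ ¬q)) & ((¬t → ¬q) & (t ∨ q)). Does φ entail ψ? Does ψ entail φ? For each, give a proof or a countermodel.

(⟹) This fails. Under t = F, r = F, q = F, the left side is true but the right side is false.

(⟸) This fails. Under t = T, r = T, q = F, the left side is false but the right side is true.

Neither direction holds.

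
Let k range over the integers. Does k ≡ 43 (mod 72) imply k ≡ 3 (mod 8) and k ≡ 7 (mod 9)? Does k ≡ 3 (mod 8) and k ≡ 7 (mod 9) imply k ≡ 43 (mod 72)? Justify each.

[⇐] If k ≡ 3 (mod 8) and k ≡ 7 (mod 9), then by the Chinese remainder theorem k ≡ 43 (mod 72). This is exactly k ≡ 43 (mod 72).

[⇒] Suppose k ≡ 43 (mod 72); write k = 72j + 43. Since 8 ∣ 72, reducing mod 8 gives k ≡ 43 ≡ 3 (mod 8); since 9 ∣ 72, reducing mod 9 gives k ≡ 43 ≡ 7 (mod 9).

Equivalent; both directions hold.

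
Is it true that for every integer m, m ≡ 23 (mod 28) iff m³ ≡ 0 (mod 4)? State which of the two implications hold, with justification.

Both directions fail.

Forward direction. This fails: take m = 23. Then 23 ≡ 23 (mod 28), but 23³ = 12167 ≡ 3 (mod 4), not 0.

Converse. This fails: take m = 0. Then 0³ = 0 ≡ 0 (mod 4), yet 0 ≡ 0 (mod 28), not 23.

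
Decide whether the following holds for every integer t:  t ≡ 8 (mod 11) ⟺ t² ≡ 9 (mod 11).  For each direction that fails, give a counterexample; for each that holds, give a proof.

Only the forward direction holds.

[⇒] Suppose t ≡ 8 (mod 11). Write t = 11j + 8. Then (11j + 8)² = 121j² + 176j + 64 = 11(11j² + 16j + 5) + 9, so t² ≡ 9 (mod 11).

[⇐] This fails: take t = 3. Then 3² = 9 ≡ 9 (mod 11), yet 3 ≡ 3 (mod 11), not 8.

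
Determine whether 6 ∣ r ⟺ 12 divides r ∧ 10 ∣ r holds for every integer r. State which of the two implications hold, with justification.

(←) Suppose 12 ∣ r and 10 ∣ r. Any common multiple of 12 and 10 is a multiple of their lcm; here lcm(12, 10) = 12·10/gcd(12, 10) = 120/2 = 60, so 60 ∣ r. Since 6 ∣ 60, it follows that 6 ∣ r.

(→) This fails: take r = 6. Certainly 6 ∣ 6, but 12 ∤ 6.

Only the reverse direction holds.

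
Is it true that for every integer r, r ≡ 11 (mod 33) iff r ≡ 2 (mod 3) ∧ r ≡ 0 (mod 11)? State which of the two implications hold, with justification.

[⇒] Suppose r ≡ 11 (mod 33); write r = 33j + 11. Since 3 ∣ 33, reducing mod 3 gives r ≡ 11 ≡ 2 (mod 3); since 11 ∣ 33, reducing mod 11 gives r ≡ 11 ≡ 0 (mod 11).

[⇐] Conversely, if r ≡ 2 (mod 3) and r ≡ 0 (mod 11), then by the Chinese remainder theorem r ≡ 11 (mod 33). This is exactly r ≡ 11 (mod 33).

Equivalent; both directions hold.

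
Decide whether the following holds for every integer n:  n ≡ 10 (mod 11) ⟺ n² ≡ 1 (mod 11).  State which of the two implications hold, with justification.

[⇒] Suppose n ≡ 10 (mod 11). Write n = 11j + 10. Then (11j + 10)² = 121j² + 220j + 100 = 11(11j² + 20j + 9) + 1, so n² ≡ 1 (mod 11).

[⇐] This fails: take n = 1. Then 1² = 1 ≡ 1 (mod 11), yet 1 ≡ 1 (mod 11), not 10.

Not equivalent: only (⇒) holds.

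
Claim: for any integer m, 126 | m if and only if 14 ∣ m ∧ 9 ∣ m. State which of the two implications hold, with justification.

(→) If 126 ∣ m, write m = 126q. Since 126 = 9·14, m = 14·(9q), so 14 ∣ m; and since 126 = 14·9, m = 9·(14q), so 9 ∣ m.

(←) Suppose 14 ∣ m and 9 ∣ m. Any common multiple of 14 and 9 is a multiple of their lcm; here gcd(14, 9) = 1, so lcm(14, 9) = 14·9 = 126, so 126 ∣ m.

Both directions hold; the statement is true.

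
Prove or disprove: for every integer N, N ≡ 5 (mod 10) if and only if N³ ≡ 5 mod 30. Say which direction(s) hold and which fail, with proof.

[⇒] This fails: take N = 15. Then 15 ≡ 5 (mod 10), but 15³ = 3375 ≡ 15 (mod 30), not 5.

[⇐] Conversely, the residues r modulo 30 with r³ ≡ 5 (mod 30) are exactly {5}, and each is ≡ 5 (mod 10).

Not equivalent: only (⇐) holds.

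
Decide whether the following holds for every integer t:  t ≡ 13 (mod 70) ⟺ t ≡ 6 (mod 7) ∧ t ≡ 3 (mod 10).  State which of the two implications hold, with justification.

(→) Suppose t ≡ 13 (mod 70); write t = 70j + 13. Since 7 ∣ 70, reducing mod 7 gives t ≡ 13 ≡ 6 (mod 7); since 10 ∣ 70, reducing mod 10 gives t ≡ 13 ≡ 3 (mod 10).

(←) Conversely, if t ≡ 6 (mod 7) and t ≡ 3 (mod 10), then by the Chinese remainder theorem t ≡ 13 (mod 70). This is exactly t ≡ 13 (mod 70).

The biconditional holds.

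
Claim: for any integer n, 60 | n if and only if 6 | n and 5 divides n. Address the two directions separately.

Not equivalent: only (⇒) holds.

[⇒] If 60 ∣ n, write n = 60q. Since 60 = 10·6, n = 6·(10q), so 6 ∣ n; and since 60 = 12·5, n = 5·(12q), so 5 ∣ n.

[⇐] This fails: take n = 30. Both 6 ∣ 30 and 5 ∣ 30, yet 30 is not a multiple of 60 (since 30 = 0·60 + 30), so 60 ∤ 30.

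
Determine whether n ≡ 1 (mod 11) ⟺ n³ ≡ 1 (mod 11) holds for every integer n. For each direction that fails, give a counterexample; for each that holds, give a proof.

Equivalent; both directions hold.

(→) Suppose n ≡ 1 (mod 11). Write n = 11j + 1. Then (11j + 1)³ = 1331j³ + 363j² + 33j + 1 = 11(121j³ + 33j² + 3j) + 1, so n³ ≡ 1 (mod 11).

(←) Conversely, suppose n³ ≡ 1 (mod 11). The only residue r in {0, …, 10} with r³ ≡ 1 (mod 11) is r = 1, so n ≡ 1 (mod 11).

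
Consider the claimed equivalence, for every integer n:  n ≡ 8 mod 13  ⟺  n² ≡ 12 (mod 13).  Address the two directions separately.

(⟹) Suppose n ≡ 8 mod 13. Write n = 13j + 8. Then (13j + 8)² = 169j² + 208j + 64 = 13(13j² + 16j + 4) + 12, so n² ≡ 12 (mod 13).

(⟸) This fails: take n = 5. Then 5² = 25 ≡ 12 (mod 13), yet 5 ≡ 5 (mod 13), not 8.

The forward direction holds; the converse fails.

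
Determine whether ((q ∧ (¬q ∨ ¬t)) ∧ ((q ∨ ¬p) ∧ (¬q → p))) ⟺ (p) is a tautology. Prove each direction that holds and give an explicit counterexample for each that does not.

Forward direction. This fails. Under t = F, p = F, q = T, the left side is true but the right side is false.

Converse. This fails. Under t = F, p = T, q = F, the left side is false but the right side is true.

Both directions fail.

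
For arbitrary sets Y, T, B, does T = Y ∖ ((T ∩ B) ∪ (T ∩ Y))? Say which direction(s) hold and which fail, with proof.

Both inclusions fail.

(⟹) This inclusion fails. Take Y = ∅, T = {1}, B = ∅; then 1 ∈ T but 1 ∉ Y ∖ ((T ∩ B) ∪ (T ∩ Y)).

(⟸) This inclusion fails. Take Y = {1}, T = ∅, B = ∅; then 1 ∈ Y ∖ ((T ∩ B) ∪ (T ∩ Y)) but 1 ∉ T.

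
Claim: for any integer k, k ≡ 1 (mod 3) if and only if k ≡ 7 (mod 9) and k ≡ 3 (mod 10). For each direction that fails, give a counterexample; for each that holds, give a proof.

Forward direction. This fails: k = 1 gives 1 ≡ 1 (mod 3) but 1 ≡ 1 (mod 9), so the conjunction on the right does not hold.

Converse. If k ≡ 7 (mod 9) and k ≡ 3 (mod 10), then by the Chinese remainder theorem k ≡ 43 (mod 90). Since 43 ≡ 1 (mod 3) and 3 ∣ 90, we get k ≡ 1 (mod 3).

The forward direction fails; the converse holds.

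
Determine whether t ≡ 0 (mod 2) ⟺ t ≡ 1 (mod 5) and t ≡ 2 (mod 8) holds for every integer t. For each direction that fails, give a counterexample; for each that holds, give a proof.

Forward direction. This fails: t = 0 gives 0 ≡ 0 (mod 2) but 0 ≡ 0 (mod 5), so the conjunction on the right does not hold.

Converse. If t ≡ 1 (mod 5) and t ≡ 2 (mod 8), then by the Chinese remainder theorem t ≡ 26 (mod 40). Since 26 ≡ 0 (mod 2) and 2 ∣ 40, we get t ≡ 0 (mod 2).

(⇒) fails; (⇐) holds.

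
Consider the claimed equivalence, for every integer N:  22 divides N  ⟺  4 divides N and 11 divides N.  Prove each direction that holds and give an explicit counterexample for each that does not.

The forward direction fails; the converse holds.

[⇐] Suppose 4 ∣ N and 11 ∣ N. Any common multiple of 4 and 11 is a multiple of their lcm; here gcd(4, 11) = 1, so lcm(4, 11) = 4·11 = 44, so 44 ∣ N. Since 22 ∣ 44, it follows that 22 ∣ N.

[⇒] This fails: take N = 22. Certainly 22 ∣ 22, but 4 ∤ 22.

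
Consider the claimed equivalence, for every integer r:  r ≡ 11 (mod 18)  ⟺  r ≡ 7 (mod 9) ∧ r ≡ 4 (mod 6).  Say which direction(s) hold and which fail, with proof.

Both directions fail.

[⇒] This fails: r = 11 gives 11 ≡ 11 (mod 18) but 11 ≡ 2 (mod 9), so the conjunction on the right does not hold.

[⇐] This fails: r = 16 satisfies both congruences on the right (16 ≡ 7 mod 9 and 16 ≡ 4 mod 6) yet 16 ≡ 16 (mod 18), not 11.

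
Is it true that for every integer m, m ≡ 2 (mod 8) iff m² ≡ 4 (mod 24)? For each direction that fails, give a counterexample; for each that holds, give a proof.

Neither implication holds.

[⇒] This fails: take m = 18. Then 18 ≡ 2 (mod 8), but 18² = 324 ≡ 12 (mod 24), not 4.

[⇐] This fails: take m = 14. Then 14² = 196 ≡ 4 (mod 24), yet 14 ≡ 6 (mod 8), not 2.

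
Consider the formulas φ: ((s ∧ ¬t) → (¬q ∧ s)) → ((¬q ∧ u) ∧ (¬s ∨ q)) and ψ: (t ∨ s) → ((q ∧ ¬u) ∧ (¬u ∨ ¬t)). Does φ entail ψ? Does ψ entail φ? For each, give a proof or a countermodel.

(→) This fails. Under t = T, u = T, q = F, s = F, the left side is true but the right side is false.

(←) This fails. Under t = F, u = F, q = F, s = F, the left side is false but the right side is true.

(⇒) fails and (⇐) fails.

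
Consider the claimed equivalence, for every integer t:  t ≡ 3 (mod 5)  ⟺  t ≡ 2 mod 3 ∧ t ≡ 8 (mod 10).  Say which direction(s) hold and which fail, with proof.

The forward direction fails; the converse holds.

(←) If t ≡ 2 (mod 3) and t ≡ 8 (mod 10), then by the Chinese remainder theorem t ≡ 8 (mod 30). Since 8 ≡ 3 (mod 5) and 5 ∣ 30, we get t ≡ 3 (mod 5).

(→) This fails: t = 3 gives 3 ≡ 3 (mod 5) but 3 ≡ 0 (mod 3), so the conjunction on the right does not hold.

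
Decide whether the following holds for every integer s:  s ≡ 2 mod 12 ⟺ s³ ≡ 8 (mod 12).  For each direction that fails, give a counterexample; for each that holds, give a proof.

Only the forward implication holds.

(⇒) Suppose s ≡ 2 mod 12. Write s = 12j + 2. Then (12j + 2)³ = 1728j³ + 864j² + 144j + 8 = 12(144j³ + 72j² + 12j) + 8, so s³ ≡ 8 (mod 12).

(⇐) This fails: take s = 8. Then 8³ = 512 ≡ 8 (mod 12), yet 8 ≡ 8 (mod 12), not 2.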